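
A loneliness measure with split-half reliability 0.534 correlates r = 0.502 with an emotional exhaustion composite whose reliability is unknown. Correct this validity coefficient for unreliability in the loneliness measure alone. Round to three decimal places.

0.687

Single correction: r_c = r_obs / √r_xx = 0.502 / √0.534 = 0.502 / 0.7308 ≈ 0.687.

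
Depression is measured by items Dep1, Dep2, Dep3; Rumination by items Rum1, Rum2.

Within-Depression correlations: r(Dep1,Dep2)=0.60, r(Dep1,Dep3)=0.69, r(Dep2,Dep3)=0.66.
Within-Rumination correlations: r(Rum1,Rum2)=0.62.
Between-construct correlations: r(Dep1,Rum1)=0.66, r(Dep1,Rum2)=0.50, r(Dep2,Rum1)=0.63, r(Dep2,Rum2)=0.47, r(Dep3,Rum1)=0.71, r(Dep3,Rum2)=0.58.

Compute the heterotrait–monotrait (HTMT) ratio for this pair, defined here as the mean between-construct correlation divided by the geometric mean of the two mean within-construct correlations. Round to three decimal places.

Mean between = 3.55/6 = 0.5917.
Mean within-Dep = 1.95/3 = 0.6500; mean within-Rum = 0.62/1 = 0.6200.
Geometric mean = √(0.6500 × 0.6200) = 0.6348.
HTMT = 0.5917 / 0.6348 = 0.932.

0.932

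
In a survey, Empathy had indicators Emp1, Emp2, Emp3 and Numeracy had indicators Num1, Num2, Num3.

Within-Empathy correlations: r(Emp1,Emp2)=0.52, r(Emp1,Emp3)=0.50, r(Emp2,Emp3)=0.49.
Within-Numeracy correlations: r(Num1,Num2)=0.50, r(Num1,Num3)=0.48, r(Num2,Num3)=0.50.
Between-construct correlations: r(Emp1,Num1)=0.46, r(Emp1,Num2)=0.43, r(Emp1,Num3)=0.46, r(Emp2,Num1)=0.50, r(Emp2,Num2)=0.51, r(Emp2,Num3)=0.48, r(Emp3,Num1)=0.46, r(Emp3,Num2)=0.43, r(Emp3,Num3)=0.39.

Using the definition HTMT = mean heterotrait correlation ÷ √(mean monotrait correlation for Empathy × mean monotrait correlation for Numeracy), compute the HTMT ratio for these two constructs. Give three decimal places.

Between-construct mean = 4.12/9 = 0.4578.
Mean within-Emp = 1.51/3 = 0.5033; mean within-Num = 1.48/3 = 0.4933.
Geometric mean = √(0.5033 × 0.4933) = 0.4983.
HTMT = 0.4578 / 0.4983 = 0.919.

0.919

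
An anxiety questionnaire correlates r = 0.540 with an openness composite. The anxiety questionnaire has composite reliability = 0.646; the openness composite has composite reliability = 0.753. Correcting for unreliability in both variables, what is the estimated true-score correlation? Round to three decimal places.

r_true = r_obs / √(r_xx · r_yy) = 0.540 / √(0.646 × 0.753) = 0.540 / √0.486438 = 0.540 / 0.6975 ≈ 0.774.

0.774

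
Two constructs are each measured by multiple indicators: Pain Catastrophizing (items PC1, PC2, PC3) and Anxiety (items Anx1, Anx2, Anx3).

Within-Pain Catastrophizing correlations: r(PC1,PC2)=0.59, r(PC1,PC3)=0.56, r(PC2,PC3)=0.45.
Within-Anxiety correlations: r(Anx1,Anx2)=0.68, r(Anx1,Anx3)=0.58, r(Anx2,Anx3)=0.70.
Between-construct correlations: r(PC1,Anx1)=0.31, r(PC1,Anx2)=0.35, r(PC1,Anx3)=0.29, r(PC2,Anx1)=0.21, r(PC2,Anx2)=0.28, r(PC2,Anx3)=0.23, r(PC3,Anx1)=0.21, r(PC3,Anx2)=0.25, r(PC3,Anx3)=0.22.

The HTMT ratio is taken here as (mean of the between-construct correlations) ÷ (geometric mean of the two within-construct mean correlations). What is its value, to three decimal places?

0.442

Between-construct mean = 2.35/9 = 0.2611.
Mean within-PC = 1.60/3 = 0.5333; mean within-Anx = 1.96/3 = 0.6533.
Geometric mean = √(0.5333 × 0.6533) = 0.5903.
HTMT = 0.2611 / 0.5903 = 0.442.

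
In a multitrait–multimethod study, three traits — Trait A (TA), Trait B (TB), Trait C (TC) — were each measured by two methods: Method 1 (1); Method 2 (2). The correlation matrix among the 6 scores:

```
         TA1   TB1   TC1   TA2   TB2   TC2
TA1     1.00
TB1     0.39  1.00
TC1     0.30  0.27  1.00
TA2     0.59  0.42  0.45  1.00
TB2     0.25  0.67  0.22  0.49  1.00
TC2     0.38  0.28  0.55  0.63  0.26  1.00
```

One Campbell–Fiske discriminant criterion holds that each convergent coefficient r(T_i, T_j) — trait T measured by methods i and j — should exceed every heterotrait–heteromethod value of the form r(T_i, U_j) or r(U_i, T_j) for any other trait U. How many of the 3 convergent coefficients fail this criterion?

Convergent coefficients and their comparison sets:
TA (methods 1·2): 0.59 vs {0.25, 0.42, 0.38, 0.45} → pass.
TB (methods 1·2): 0.67 vs {0.42, 0.25, 0.28, 0.22} → pass.
TC (methods 1·2): 0.55 vs {0.45, 0.38, 0.22, 0.28} → pass.
0 of 3 fail.

0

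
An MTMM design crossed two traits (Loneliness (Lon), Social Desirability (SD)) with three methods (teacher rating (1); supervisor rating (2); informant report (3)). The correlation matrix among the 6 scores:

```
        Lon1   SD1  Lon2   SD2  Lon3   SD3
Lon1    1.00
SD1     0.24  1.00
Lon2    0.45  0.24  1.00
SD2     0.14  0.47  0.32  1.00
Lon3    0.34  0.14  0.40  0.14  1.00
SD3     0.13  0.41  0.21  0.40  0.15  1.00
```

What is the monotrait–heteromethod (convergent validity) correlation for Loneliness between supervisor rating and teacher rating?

0.45

Same trait (Lon), different methods: r(Lon2, Lon1) = 0.45.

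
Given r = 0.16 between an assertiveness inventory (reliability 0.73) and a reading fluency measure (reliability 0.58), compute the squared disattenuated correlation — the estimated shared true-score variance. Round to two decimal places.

Disattenuated r = 0.16 / √(0.73 × 0.58) = 0.16 / 0.6507 = 0.2459.
Shared true-score variance = 0.2459² = 0.0605 ≈ 0.06.

0.06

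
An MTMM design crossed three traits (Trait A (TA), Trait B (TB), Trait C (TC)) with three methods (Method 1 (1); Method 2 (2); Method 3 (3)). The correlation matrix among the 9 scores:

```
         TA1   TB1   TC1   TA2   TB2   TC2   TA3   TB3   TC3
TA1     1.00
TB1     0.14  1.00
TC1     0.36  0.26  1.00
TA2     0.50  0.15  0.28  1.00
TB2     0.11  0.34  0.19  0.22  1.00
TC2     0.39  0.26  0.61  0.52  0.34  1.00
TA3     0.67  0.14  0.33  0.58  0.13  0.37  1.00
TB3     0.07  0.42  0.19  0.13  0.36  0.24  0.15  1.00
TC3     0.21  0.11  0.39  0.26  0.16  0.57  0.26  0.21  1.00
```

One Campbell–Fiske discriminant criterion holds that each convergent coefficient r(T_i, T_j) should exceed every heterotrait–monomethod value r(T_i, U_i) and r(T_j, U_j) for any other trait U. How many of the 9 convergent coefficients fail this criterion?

2

Checking each validity diagonal entry against its comparison values:
TA (methods 1·2): 0.50 vs {0.14, 0.22, 0.36, 0.52} → fail.
TA (methods 1·3): 0.67 vs {0.14, 0.15, 0.36, 0.26} → pass.
TA (methods 2·3): 0.58 vs {0.22, 0.15, 0.52, 0.26} → pass.
TB (methods 1·2): 0.34 vs {0.14, 0.22, 0.26, 0.34} → fail.
TB (methods 1·3): 0.42 vs {0.14, 0.15, 0.26, 0.21} → pass.
TB (methods 2·3): 0.36 vs {0.22, 0.15, 0.34, 0.21} → pass.
TC (methods 1·2): 0.61 vs {0.36, 0.52, 0.26, 0.34} → pass.
TC (methods 1·3): 0.39 vs {0.36, 0.26, 0.26, 0.21} → pass.
TC (methods 2·3): 0.57 vs {0.52, 0.26, 0.34, 0.21} → pass.
2 of 9 fail.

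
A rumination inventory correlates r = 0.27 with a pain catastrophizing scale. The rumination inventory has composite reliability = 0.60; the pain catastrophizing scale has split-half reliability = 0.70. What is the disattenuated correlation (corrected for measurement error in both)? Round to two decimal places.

0.42

r_true = r_obs / √(r_xx · r_yy) = 0.27 / √(0.60 × 0.70) = 0.27 / √0.4200 = 0.27 / 0.6481 ≈ 0.42.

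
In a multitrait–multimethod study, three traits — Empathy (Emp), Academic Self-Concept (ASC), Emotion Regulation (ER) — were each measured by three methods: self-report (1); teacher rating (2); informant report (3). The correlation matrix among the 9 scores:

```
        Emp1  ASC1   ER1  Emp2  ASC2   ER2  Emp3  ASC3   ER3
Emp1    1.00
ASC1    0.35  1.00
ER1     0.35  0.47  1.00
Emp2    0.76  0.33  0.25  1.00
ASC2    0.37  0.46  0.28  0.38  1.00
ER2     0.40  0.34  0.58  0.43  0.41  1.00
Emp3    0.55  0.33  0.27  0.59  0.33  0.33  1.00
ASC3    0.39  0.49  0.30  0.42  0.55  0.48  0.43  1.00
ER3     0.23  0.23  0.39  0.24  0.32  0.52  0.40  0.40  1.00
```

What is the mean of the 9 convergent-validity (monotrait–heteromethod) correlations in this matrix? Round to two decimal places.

Convergent values: 0.76, 0.55, 0.59, 0.46, 0.49, 0.55, 0.58, 0.39, 0.52; mean = 4.89/9 = 0.54.

0.54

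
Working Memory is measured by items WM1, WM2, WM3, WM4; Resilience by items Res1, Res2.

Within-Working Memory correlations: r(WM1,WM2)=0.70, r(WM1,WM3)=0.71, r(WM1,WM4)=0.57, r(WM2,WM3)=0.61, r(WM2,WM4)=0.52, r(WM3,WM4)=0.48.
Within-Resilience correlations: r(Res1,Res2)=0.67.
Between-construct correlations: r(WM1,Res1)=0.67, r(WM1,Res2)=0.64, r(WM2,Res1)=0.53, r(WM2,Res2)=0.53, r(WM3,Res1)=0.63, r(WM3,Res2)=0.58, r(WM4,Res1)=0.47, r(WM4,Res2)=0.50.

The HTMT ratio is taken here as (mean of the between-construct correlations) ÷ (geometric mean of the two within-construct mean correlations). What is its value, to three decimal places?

Mean heterotrait r = 4.55/8 = 0.5688.
Mean within-WM = 3.59/6 = 0.5983; mean within-Res = 0.67/1 = 0.6700.
Geometric mean = √(0.5983 × 0.6700) = 0.6331.
HTMT = 0.5688 / 0.6331 = 0.898.

0.898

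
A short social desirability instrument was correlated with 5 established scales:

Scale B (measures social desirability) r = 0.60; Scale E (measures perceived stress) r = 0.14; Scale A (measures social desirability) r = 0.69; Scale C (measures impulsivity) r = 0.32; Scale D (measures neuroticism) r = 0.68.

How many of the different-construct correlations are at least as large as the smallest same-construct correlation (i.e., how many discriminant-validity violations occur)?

Convergent (same construct = social desirability): Scale B, Scale A.
Smallest convergent = 0.60. Discriminant values: 0.14, 0.32, 0.68; count ≥ 0.60 → 1.

1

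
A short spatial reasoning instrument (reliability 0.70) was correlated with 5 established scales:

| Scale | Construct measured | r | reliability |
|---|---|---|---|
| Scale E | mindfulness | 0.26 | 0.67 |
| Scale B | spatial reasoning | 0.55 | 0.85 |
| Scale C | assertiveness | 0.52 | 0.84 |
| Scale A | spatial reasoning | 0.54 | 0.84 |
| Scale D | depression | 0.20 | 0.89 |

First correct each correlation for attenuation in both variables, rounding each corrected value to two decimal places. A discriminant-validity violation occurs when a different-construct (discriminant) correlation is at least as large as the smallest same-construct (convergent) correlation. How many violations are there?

0

Disattenuated r (r / √(r_scale · r_new)):
  Scale E (disc): 0.26 / √(0.67·0.70) = 0.38
  Scale B (conv): 0.55 / √(0.85·0.70) = 0.71
  Scale C (disc): 0.52 / √(0.84·0.70) = 0.68
  Scale A (conv): 0.54 / √(0.84·0.70) = 0.70
  Scale D (disc): 0.20 / √(0.89·0.70) = 0.25
Smallest convergent = 0.70. Discriminant values: 0.38, 0.68, 0.25; count ≥ 0.70 → 0.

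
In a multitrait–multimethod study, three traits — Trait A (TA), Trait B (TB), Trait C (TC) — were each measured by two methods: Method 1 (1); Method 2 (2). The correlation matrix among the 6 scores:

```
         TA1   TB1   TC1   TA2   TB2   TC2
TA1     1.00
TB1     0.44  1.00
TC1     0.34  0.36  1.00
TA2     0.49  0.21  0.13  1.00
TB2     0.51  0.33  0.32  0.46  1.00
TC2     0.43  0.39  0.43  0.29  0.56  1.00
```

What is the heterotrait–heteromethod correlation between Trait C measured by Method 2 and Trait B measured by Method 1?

Different traits and methods: r(TC2, TB1) = 0.39.

0.39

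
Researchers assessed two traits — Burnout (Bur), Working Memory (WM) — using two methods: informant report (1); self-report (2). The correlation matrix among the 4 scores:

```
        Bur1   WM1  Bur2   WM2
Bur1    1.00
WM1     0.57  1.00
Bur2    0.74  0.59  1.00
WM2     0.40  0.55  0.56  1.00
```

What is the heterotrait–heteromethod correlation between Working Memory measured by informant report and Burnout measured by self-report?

0.59

Different traits and methods: r(WM1, Bur2) = 0.59.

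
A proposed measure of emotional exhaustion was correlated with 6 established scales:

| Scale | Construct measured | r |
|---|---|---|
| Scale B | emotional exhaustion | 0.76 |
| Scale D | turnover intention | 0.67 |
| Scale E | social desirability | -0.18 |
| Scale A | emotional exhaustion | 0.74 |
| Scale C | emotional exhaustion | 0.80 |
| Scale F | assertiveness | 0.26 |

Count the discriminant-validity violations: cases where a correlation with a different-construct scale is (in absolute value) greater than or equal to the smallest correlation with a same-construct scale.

0

Convergent (same construct = emotional exhaustion): Scale B, Scale A, Scale C.
Smallest convergent = 0.74. Discriminant |r|: 0.67, 0.18, 0.26; count ≥ 0.74 → 0.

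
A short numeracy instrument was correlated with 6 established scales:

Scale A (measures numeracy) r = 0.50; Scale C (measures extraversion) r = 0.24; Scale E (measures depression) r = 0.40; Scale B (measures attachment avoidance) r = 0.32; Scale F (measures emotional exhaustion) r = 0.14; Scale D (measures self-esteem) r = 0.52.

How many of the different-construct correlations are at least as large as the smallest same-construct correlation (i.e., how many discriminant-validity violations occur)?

1

Convergent (same construct = numeracy): Scale A.
Smallest convergent = 0.50. Discriminant values: 0.24, 0.40, 0.32, 0.14, 0.52; count ≥ 0.50 → 1.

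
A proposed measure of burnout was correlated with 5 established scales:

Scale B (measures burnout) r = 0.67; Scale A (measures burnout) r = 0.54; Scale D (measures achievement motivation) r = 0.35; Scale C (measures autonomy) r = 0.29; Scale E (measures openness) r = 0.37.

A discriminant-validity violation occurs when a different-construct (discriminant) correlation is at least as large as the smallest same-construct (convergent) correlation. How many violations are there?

0

Convergent (same construct = burnout): Scale B, Scale A.
Smallest convergent = 0.54. Discriminant values: 0.35, 0.29, 0.37; count ≥ 0.54 → 0.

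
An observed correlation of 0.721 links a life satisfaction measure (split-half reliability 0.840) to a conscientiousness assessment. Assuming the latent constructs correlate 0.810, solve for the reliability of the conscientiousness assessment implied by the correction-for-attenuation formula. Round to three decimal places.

0.943

r_true = r_obs / √(r_xx · r_yy) ⇒ 0.810 = 0.721 / √(0.840 · r_yy).
√(0.840 · r_yy) = 0.721 / 0.810 = 0.8901; 0.840 · r_yy = 0.7923; r_yy = 0.7923 / 0.840 ≈ 0.943.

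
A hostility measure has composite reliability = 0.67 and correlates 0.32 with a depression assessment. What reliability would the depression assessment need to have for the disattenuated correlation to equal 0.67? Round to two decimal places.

r_true = r_obs / √(r_xx · r_yy) ⇒ 0.67 = 0.32 / √(0.67 · r_yy).
√(0.67 · r_yy) = 0.32 / 0.67 = 0.4776; 0.67 · r_yy = 0.2281; r_yy = 0.2281 / 0.67 ≈ 0.34.

0.34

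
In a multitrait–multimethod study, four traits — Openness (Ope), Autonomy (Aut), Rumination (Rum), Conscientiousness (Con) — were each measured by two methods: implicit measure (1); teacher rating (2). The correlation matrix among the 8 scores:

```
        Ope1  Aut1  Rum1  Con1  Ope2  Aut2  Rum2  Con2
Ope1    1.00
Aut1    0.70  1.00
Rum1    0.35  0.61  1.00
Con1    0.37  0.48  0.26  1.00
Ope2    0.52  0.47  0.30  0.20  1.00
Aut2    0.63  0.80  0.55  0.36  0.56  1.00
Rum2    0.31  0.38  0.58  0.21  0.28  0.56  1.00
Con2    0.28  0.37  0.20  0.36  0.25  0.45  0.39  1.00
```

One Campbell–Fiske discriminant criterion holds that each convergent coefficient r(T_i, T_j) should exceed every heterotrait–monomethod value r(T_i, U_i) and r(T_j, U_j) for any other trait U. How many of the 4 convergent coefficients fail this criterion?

3

Checking each validity diagonal entry against its comparison values:
Ope (methods 1·2): 0.52 vs {0.70, 0.56, 0.35, 0.28, 0.37, 0.25} → fail.
Aut (methods 1·2): 0.80 vs {0.70, 0.56, 0.61, 0.56, 0.48, 0.45} → pass.
Rum (methods 1·2): 0.58 vs {0.35, 0.28, 0.61, 0.56, 0.26, 0.39} → fail.
Con (methods 1·2): 0.36 vs {0.37, 0.25, 0.48, 0.45, 0.26, 0.39} → fail.
3 of 4 fail.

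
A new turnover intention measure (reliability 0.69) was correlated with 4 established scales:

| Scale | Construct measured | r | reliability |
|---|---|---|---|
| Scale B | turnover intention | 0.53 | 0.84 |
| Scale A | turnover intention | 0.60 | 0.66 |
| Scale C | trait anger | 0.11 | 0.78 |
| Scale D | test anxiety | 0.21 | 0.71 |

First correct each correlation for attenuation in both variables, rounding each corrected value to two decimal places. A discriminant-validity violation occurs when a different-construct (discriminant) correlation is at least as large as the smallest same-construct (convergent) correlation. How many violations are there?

0

Disattenuated r (r / √(r_scale · r_new)):
  Scale B (conv): 0.53 / √(0.84·0.69) = 0.70
  Scale A (conv): 0.60 / √(0.66·0.69) = 0.89
  Scale C (disc): 0.11 / √(0.78·0.69) = 0.15
  Scale D (disc): 0.21 / √(0.71·0.69) = 0.30
Smallest convergent = 0.70. Discriminant values: 0.15, 0.30; count ≥ 0.70 → 0.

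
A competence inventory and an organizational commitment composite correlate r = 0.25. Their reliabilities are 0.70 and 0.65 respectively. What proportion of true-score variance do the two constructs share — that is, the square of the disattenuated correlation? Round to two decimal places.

0.14

Disattenuated r = 0.25 / √(0.70 × 0.65) = 0.25 / 0.6745 = 0.3706.
Shared true-score variance = 0.3706² = 0.1373 ≈ 0.14.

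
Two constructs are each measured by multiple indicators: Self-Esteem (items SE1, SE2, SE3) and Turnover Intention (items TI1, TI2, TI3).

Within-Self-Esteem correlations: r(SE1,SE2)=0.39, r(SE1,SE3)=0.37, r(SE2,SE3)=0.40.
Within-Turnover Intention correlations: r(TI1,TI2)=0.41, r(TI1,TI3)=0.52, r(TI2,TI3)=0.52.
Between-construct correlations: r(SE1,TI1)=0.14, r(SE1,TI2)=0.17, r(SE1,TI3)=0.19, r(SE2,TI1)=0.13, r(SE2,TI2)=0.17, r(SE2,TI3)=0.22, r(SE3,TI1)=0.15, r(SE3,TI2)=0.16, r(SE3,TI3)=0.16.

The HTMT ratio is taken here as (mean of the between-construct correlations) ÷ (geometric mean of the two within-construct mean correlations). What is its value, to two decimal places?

Mean between = 1.49/9 = 0.1656.
Mean within-SE = 1.16/3 = 0.3867; mean within-TI = 1.45/3 = 0.4833.
Geometric mean = √(0.3867 × 0.4833) = 0.4323.
HTMT = 0.1656 / 0.4323 = 0.38.

0.38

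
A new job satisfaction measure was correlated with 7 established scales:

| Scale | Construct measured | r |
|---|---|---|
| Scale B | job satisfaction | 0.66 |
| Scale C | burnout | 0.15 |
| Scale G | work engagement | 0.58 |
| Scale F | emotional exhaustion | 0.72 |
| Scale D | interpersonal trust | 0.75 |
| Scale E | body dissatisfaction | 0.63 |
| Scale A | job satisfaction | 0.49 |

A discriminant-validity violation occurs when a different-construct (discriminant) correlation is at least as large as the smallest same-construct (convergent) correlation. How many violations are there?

Convergent (same construct = job satisfaction): Scale B, Scale A.
Smallest convergent = 0.49. Discriminant values: 0.15, 0.58, 0.72, 0.75, 0.63; count ≥ 0.49 → 4.

4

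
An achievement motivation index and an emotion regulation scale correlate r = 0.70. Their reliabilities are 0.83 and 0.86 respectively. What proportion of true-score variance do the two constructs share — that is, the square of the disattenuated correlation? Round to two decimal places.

0.69

Disattenuated r = 0.70 / √(0.83 × 0.86) = 0.70 / 0.8449 = 0.8285.
Shared true-score variance = 0.8285² = 0.6864 ≈ 0.69.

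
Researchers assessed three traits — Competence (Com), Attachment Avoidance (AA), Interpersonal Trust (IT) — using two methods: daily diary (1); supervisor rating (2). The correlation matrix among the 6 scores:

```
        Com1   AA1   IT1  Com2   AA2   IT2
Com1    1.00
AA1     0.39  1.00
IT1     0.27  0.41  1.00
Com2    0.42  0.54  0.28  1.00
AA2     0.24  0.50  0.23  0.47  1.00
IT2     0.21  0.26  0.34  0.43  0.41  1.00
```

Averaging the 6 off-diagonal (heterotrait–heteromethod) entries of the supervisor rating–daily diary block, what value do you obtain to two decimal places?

HTHM values (method 2 × method 1): 0.54, 0.28, 0.24, 0.23, 0.21, 0.26; mean = 1.76/6 = 0.29.

0.29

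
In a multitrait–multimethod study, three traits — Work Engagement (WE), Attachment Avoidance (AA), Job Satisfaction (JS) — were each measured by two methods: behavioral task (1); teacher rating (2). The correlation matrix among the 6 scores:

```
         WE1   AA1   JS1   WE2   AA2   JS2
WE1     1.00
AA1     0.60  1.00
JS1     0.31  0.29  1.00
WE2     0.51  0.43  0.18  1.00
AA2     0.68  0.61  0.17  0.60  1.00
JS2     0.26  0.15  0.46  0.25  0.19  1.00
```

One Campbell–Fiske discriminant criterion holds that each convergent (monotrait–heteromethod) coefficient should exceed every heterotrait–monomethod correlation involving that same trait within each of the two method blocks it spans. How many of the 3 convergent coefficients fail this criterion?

1

Each convergent coefficient versus the relevant comparison correlations:
WE (methods 1·2): 0.51 vs {0.60, 0.60, 0.31, 0.25} → fail.
AA (methods 1·2): 0.61 vs {0.60, 0.60, 0.29, 0.19} → pass.
JS (methods 1·2): 0.46 vs {0.31, 0.25, 0.29, 0.19} → pass.
1 of 3 fail.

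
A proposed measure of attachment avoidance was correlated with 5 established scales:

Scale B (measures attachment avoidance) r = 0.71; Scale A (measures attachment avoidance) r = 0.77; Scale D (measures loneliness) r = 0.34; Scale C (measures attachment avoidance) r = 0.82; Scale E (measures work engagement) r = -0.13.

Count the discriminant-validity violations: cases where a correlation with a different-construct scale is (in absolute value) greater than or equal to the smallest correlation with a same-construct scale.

0

Convergent (same construct = attachment avoidance): Scale B, Scale A, Scale C.
Smallest convergent = 0.71. Discriminant |r|: 0.34, 0.13; count ≥ 0.71 → 0.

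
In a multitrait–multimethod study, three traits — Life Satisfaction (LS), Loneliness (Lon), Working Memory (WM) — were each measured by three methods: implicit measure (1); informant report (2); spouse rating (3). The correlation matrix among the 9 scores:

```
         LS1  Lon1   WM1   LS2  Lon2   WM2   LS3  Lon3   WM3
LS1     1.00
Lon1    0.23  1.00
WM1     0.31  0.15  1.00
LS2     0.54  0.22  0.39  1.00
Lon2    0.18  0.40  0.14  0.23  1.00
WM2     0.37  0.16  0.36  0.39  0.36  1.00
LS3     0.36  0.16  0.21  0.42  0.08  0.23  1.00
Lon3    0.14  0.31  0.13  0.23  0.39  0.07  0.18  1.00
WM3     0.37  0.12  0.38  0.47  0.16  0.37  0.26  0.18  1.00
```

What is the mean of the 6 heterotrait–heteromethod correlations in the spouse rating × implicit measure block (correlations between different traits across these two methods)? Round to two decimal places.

0.19

HTHM values (method 3 × method 1): 0.16, 0.21, 0.14, 0.13, 0.37, 0.12; mean = 1.13/6 = 0.19.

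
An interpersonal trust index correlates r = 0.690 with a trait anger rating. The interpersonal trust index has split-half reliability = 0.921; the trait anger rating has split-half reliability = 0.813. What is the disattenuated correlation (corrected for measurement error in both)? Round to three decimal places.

0.797

r_true = r_obs / √(r_xx · r_yy) = 0.690 / √(0.921 × 0.813) = 0.690 / √0.748773 = 0.690 / 0.8653 ≈ 0.797.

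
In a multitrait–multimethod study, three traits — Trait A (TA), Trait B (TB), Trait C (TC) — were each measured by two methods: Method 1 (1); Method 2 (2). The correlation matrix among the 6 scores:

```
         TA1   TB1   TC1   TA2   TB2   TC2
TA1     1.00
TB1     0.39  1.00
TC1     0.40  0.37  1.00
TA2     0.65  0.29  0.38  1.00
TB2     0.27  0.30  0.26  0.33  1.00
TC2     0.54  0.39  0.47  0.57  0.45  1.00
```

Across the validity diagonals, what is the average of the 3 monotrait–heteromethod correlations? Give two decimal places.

Convergent values: 0.65, 0.30, 0.47; mean = 1.42/3 = 0.47.

0.47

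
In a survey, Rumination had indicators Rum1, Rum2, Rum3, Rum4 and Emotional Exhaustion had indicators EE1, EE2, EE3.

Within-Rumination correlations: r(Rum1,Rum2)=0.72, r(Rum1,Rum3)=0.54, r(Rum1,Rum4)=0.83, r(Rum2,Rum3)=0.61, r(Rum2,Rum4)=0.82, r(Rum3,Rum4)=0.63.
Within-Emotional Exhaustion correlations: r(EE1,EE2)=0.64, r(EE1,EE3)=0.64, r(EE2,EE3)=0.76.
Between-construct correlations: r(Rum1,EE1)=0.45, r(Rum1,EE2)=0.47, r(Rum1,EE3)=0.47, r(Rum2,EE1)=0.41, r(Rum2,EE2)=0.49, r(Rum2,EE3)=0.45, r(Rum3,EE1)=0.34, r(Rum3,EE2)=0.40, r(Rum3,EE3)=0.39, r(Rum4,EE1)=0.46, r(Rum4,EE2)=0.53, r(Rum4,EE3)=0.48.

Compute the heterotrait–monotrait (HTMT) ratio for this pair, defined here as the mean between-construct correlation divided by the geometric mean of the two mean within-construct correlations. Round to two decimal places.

0.65

Between-construct mean = 5.34/12 = 0.4450.
Mean within-Rum = 4.15/6 = 0.6917; mean within-EE = 2.04/3 = 0.6800.
Geometric mean = √(0.6917 × 0.6800) = 0.6858.
HTMT = 0.4450 / 0.6858 = 0.65.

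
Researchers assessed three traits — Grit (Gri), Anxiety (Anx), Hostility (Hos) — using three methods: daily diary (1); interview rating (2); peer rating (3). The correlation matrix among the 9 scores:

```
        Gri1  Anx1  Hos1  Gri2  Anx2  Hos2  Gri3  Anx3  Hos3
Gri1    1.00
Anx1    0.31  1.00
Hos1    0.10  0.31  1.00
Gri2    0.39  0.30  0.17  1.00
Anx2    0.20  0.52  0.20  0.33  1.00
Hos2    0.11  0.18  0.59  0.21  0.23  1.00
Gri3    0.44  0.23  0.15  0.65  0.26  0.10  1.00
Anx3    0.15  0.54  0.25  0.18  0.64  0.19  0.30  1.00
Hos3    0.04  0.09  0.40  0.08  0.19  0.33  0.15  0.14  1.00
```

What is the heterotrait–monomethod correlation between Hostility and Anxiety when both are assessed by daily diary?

0.31

Different traits, same method: r(Hos1, Anx1) = 0.31.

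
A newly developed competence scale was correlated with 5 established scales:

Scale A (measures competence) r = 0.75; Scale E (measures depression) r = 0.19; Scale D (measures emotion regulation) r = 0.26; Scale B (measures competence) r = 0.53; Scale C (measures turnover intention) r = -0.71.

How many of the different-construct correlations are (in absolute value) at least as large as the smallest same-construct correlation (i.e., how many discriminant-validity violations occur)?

1

Convergent (same construct = competence): Scale A, Scale B.
Smallest convergent = 0.53. Discriminant |r|: 0.19, 0.26, 0.71; count ≥ 0.53 → 1.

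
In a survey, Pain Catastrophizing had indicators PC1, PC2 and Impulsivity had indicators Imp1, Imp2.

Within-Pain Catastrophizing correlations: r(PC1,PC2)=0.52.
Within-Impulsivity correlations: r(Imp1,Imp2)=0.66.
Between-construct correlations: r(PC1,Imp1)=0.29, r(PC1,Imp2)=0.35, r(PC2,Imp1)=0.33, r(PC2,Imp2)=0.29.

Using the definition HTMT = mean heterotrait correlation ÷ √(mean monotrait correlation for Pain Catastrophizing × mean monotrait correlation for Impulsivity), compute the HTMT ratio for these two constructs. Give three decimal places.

Between-construct mean = 1.26/4 = 0.3150.
Mean within-PC = 0.52/1 = 0.5200; mean within-Imp = 0.66/1 = 0.6600.
Geometric mean = √(0.5200 × 0.6600) = 0.5858.
HTMT = 0.3150 / 0.5858 = 0.538.

0.538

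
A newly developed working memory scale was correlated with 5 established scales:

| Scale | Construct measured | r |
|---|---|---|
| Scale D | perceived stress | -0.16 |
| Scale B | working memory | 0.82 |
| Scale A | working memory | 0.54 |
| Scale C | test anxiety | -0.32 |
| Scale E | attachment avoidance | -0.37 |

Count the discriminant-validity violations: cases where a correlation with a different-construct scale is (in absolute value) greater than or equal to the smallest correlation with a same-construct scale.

0

Convergent (same construct = working memory): Scale B, Scale A.
Smallest convergent = 0.54. Discriminant |r|: 0.16, 0.32, 0.37; count ≥ 0.54 → 0.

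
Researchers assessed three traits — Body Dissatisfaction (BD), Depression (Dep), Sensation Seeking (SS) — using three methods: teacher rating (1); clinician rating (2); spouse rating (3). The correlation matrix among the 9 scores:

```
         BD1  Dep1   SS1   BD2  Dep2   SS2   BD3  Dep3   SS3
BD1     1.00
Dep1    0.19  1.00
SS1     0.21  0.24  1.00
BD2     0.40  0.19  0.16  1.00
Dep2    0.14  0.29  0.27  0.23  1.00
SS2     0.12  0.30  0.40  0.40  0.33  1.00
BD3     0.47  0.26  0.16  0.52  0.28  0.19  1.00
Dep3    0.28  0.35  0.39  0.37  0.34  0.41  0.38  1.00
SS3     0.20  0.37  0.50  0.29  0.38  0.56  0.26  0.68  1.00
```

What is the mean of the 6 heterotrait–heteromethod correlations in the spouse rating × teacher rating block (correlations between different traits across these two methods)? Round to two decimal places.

0.28

HTHM values (method 3 × method 1): 0.26, 0.16, 0.28, 0.39, 0.20, 0.37; mean = 1.66/6 = 0.28.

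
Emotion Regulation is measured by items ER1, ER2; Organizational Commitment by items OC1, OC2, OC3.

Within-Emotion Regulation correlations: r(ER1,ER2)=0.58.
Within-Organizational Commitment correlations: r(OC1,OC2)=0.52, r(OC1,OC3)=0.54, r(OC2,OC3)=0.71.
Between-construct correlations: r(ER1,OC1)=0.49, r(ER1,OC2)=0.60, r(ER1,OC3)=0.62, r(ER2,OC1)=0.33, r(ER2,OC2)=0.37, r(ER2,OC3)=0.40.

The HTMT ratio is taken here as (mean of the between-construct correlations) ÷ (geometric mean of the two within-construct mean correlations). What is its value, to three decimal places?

Mean heterotrait r = 2.81/6 = 0.4683.
Mean within-ER = 0.58/1 = 0.5800; mean within-OC = 1.77/3 = 0.5900.
Geometric mean = √(0.5800 × 0.5900) = 0.5850.
HTMT = 0.4683 / 0.5850 = 0.801.

0.801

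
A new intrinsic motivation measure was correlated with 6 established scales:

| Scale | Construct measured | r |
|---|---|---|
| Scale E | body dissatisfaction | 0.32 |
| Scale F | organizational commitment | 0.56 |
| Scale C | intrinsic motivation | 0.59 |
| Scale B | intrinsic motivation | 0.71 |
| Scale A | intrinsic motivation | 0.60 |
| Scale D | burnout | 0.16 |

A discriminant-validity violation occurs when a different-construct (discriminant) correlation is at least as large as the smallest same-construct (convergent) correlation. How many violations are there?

0

Convergent (same construct = intrinsic motivation): Scale C, Scale B, Scale A.
Smallest convergent = 0.59. Discriminant values: 0.32, 0.56, 0.16; count ≥ 0.59 → 0.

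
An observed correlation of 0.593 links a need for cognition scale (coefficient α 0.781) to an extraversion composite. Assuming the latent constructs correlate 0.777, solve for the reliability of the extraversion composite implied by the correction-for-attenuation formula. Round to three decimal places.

r_true = r_obs / √(r_xx · r_yy) ⇒ 0.777 = 0.593 / √(0.781 · r_yy).
√(0.781 · r_yy) = 0.593 / 0.777 = 0.7632; 0.781 · r_yy = 0.5825; r_yy = 0.5825 / 0.781 ≈ 0.746.

0.746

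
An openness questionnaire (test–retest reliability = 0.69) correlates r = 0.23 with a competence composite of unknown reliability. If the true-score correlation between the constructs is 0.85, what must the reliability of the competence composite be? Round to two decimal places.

r_true = r_obs / √(r_xx · r_yy) ⇒ 0.85 = 0.23 / √(0.69 · r_yy).
√(0.69 · r_yy) = 0.23 / 0.85 = 0.2706; 0.69 · r_yy = 0.0732; r_yy = 0.0732 / 0.69 ≈ 0.11.

0.11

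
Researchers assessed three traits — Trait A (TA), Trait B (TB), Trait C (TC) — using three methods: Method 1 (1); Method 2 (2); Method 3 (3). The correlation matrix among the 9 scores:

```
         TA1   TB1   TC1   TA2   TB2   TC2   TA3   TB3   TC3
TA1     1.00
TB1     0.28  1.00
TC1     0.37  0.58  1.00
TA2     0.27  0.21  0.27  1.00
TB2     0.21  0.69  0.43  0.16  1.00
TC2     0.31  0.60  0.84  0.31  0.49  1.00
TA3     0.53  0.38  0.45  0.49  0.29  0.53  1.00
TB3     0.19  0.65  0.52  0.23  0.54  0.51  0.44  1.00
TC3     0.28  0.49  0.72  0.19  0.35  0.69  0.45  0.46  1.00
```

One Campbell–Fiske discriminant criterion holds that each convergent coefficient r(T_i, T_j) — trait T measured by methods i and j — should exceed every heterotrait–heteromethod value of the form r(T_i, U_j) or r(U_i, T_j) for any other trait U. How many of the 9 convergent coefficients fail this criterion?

Checking each validity diagonal entry against its comparison values:
TA (methods 1·2): 0.27 vs {0.21, 0.21, 0.31, 0.27} → fail.
TA (methods 1·3): 0.53 vs {0.19, 0.38, 0.28, 0.45} → pass.
TA (methods 2·3): 0.49 vs {0.23, 0.29, 0.19, 0.53} → fail.
TB (methods 1·2): 0.69 vs {0.21, 0.21, 0.60, 0.43} → pass.
TB (methods 1·3): 0.65 vs {0.38, 0.19, 0.49, 0.52} → pass.
TB (methods 2·3): 0.54 vs {0.29, 0.23, 0.35, 0.51} → pass.
TC (methods 1·2): 0.84 vs {0.27, 0.31, 0.43, 0.60} → pass.
TC (methods 1·3): 0.72 vs {0.45, 0.28, 0.52, 0.49} → pass.
TC (methods 2·3): 0.69 vs {0.53, 0.19, 0.51, 0.35} → pass.
2 of 9 fail.

2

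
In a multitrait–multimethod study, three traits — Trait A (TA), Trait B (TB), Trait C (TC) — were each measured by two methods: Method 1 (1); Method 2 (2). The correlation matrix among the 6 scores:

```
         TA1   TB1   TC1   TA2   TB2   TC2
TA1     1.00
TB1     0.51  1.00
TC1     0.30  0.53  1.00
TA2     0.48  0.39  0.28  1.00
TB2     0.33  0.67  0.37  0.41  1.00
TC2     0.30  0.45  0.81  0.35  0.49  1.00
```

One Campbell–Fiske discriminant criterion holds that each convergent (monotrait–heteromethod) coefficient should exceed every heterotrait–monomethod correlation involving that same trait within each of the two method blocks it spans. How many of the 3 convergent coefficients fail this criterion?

Convergent coefficients and their comparison sets:
TA (methods 1·2): 0.48 vs {0.51, 0.41, 0.30, 0.35} → fail.
TB (methods 1·2): 0.67 vs {0.51, 0.41, 0.53, 0.49} → pass.
TC (methods 1·2): 0.81 vs {0.30, 0.35, 0.53, 0.49} → pass.
1 of 3 fail.

1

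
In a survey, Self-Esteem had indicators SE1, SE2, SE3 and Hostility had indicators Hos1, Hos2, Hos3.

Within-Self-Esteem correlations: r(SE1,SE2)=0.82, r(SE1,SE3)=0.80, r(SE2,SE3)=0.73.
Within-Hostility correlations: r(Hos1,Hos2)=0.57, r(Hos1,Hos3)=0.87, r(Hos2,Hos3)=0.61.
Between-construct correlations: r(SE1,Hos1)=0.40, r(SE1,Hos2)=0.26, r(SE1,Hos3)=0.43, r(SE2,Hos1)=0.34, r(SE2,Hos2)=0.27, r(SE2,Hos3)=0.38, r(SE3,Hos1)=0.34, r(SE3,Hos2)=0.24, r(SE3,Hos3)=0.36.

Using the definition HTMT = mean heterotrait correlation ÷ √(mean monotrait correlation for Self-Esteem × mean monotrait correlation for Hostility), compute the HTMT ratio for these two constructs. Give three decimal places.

Mean heterotrait r = 3.02/9 = 0.3356.
Mean within-SE = 2.35/3 = 0.7833; mean within-Hos = 2.05/3 = 0.6833.
Geometric mean = √(0.7833 × 0.6833) = 0.7316.
HTMT = 0.3356 / 0.7316 = 0.459.

0.459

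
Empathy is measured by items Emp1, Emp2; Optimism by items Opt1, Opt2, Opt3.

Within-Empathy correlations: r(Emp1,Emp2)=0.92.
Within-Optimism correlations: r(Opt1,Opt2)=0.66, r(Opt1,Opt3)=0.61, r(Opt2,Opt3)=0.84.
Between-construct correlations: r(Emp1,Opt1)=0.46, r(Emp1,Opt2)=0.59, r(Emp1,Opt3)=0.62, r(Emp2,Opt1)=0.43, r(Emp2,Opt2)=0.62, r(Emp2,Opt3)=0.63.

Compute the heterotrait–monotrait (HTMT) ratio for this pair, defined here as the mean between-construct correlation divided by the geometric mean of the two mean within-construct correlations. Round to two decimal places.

Mean between = 3.35/6 = 0.5583.
Mean within-Emp = 0.92/1 = 0.9200; mean within-Opt = 2.11/3 = 0.7033.
Geometric mean = √(0.9200 × 0.7033) = 0.8044.
HTMT = 0.5583 / 0.8044 = 0.69.

0.69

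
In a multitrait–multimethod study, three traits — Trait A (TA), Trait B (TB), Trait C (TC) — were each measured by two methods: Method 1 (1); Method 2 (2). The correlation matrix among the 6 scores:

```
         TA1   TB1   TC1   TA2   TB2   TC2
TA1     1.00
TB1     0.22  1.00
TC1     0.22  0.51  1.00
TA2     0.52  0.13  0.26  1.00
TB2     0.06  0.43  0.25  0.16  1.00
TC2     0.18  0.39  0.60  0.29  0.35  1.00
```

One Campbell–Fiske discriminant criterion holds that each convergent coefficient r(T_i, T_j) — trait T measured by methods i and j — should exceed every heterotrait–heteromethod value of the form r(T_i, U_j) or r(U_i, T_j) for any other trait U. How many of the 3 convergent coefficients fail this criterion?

Convergent coefficients and their comparison sets:
TA (methods 1·2): 0.52 vs {0.06, 0.13, 0.18, 0.26} → pass.
TB (methods 1·2): 0.43 vs {0.13, 0.06, 0.39, 0.25} → pass.
TC (methods 1·2): 0.60 vs {0.26, 0.18, 0.25, 0.39} → pass.
0 of 3 fail.

0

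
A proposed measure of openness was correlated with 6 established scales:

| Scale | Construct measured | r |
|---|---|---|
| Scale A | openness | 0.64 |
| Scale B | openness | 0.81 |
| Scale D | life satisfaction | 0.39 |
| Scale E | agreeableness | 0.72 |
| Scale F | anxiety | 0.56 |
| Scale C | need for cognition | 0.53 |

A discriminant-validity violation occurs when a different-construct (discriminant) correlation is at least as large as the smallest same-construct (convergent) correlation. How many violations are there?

1

Convergent (same construct = openness): Scale A, Scale B.
Smallest convergent = 0.64. Discriminant values: 0.39, 0.72, 0.56, 0.53; count ≥ 0.64 → 1.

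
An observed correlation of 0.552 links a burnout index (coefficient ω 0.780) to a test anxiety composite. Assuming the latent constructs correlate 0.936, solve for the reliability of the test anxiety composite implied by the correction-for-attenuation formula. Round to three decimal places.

r_true = r_obs / √(r_xx · r_yy) ⇒ 0.936 = 0.552 / √(0.780 · r_yy).
√(0.780 · r_yy) = 0.552 / 0.936 = 0.5897; 0.780 · r_yy = 0.3477; r_yy = 0.3477 / 0.780 ≈ 0.446.

0.446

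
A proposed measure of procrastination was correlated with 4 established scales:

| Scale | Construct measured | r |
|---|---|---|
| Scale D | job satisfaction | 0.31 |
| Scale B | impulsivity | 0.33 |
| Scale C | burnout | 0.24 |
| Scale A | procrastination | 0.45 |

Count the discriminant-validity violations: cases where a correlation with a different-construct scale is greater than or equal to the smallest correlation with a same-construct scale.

Convergent (same construct = procrastination): Scale A.
Smallest convergent = 0.45. Discriminant values: 0.31, 0.33, 0.24; count ≥ 0.45 → 0.

0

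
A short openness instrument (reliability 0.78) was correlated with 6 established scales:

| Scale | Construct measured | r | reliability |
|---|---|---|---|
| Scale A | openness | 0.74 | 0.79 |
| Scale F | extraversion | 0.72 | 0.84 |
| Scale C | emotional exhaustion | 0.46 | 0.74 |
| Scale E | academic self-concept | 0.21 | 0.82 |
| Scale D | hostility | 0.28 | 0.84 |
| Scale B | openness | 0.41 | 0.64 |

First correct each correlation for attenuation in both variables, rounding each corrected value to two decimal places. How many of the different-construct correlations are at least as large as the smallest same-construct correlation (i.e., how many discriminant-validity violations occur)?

Disattenuated r (r / √(r_scale · r_new)):
  Scale A (conv): 0.74 / √(0.79·0.78) = 0.94
  Scale F (disc): 0.72 / √(0.84·0.78) = 0.89
  Scale C (disc): 0.46 / √(0.74·0.78) = 0.61
  Scale E (disc): 0.21 / √(0.82·0.78) = 0.26
  Scale D (disc): 0.28 / √(0.84·0.78) = 0.35
  Scale B (conv): 0.41 / √(0.64·0.78) = 0.58
Smallest convergent = 0.58. Discriminant values: 0.89, 0.61, 0.26, 0.35; count ≥ 0.58 → 2.

2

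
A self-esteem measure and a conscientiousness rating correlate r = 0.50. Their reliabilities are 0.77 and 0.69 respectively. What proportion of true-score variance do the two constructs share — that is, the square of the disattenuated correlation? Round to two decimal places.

0.47

Disattenuated r = 0.50 / √(0.77 × 0.69) = 0.50 / 0.7289 = 0.6860.
Shared true-score variance = 0.6860² = 0.4706 ≈ 0.47.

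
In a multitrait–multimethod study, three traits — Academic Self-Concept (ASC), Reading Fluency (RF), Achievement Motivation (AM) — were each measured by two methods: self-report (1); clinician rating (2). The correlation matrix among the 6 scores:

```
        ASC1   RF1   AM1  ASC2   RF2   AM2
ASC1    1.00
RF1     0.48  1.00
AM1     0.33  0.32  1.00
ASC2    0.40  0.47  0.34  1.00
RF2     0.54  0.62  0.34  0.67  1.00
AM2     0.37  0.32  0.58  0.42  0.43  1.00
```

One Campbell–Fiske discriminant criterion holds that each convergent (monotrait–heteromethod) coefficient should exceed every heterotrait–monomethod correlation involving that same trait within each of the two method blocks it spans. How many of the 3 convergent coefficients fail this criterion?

Each convergent coefficient versus the relevant comparison correlations:
ASC (methods 1·2): 0.40 vs {0.48, 0.67, 0.33, 0.42} → fail.
RF (methods 1·2): 0.62 vs {0.48, 0.67, 0.32, 0.43} → fail.
AM (methods 1·2): 0.58 vs {0.33, 0.42, 0.32, 0.43} → pass.
2 of 3 fail.

2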